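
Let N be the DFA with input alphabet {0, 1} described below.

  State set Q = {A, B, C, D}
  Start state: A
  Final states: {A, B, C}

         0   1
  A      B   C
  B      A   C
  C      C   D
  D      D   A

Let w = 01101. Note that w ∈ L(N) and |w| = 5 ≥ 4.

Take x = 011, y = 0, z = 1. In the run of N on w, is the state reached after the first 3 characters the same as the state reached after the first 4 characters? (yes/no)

yes

State sequence: A -0-> B -1-> C -1-> D -0-> D

After x (step 3): D. After xy (step 4): D.
They match, so y = 0 drives N around a cycle from D back to itself; pumping y any number of times keeps N in D before reading z, and xyⁱz ∈ L(N) for every i ≥ 0.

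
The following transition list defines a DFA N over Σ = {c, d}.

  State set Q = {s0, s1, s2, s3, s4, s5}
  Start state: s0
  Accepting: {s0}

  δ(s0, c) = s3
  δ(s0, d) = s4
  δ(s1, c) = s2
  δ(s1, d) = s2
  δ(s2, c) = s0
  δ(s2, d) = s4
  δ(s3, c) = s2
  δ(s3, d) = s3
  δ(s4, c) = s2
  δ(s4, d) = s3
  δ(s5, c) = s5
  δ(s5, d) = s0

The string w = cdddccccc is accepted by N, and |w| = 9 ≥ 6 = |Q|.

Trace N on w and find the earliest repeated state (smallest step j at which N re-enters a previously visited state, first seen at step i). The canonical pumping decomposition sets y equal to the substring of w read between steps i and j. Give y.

d

State sequence: s0 -c-> s3 -d-> s3 -d-> s3 -d-> s3 -c-> s2 -c-> s0 -c-> s3 -c-> s2 -c-> s0
First repeat at step 2: s3 was already visited.

So i = 1, j = 2, giving x = w[0:1] = c, y = w[1:2] = d, z = w[2:9] = ddccccc.
Check: |xy| = 2 ≤ 6 and |y| = 1 ≥ 1. Reading y takes N from s3 back to s3, so every xyⁱz is accepted.
The DFA has 6 states, so the proof of the pumping lemma guarantees a repeated state among the first 6+1 visited; the segment between the two visits is the pumpable y.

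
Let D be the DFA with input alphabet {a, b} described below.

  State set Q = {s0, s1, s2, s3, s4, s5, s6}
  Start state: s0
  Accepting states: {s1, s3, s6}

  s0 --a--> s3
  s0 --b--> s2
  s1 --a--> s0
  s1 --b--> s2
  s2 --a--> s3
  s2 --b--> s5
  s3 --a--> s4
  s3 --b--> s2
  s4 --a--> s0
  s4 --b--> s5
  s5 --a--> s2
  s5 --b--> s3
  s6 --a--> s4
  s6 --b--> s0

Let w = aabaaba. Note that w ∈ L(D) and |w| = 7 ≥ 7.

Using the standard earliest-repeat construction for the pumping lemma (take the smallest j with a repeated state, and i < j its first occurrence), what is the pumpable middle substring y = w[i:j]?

abaa

Run of D on w = a a b a a b a:
  step 0: s0  (start)
  step 1: s3  (read a: s0→s3)
  step 2: s4  (read a: s3→s4)
  step 3: s5  (read b: s4→s5)
  step 4: s2  (read a: s5→s2)
  step 5: s3  (read a: s2→s3)   ← first repeat (s3 seen earlier)
  step 6: s2  (read b: s3→s2)
  step 7: s3  (read a: s2→s3)

So i = 1, j = 5, giving x = w[0:1] = a, y = w[1:5] = abaa, z = w[5:7] = ba.
Check: |xy| = 5 ≤ 7 and |y| = 4 ≥ 1. Reading y takes D from s3 back to s3, so every xyⁱz is accepted.
Pumping length from the standard proof: p = 7 (the number of states). The repeated state found above gives |xy| = j ≤ 7 and |y| = j − i ≥ 1.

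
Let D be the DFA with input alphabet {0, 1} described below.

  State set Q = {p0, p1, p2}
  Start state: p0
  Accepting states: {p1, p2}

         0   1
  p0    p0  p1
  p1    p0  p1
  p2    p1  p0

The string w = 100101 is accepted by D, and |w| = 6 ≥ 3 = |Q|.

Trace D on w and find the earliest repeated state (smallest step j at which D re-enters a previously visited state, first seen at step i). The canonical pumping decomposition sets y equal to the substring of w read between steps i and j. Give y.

Run of D on w = 1 0 0 1 0 1:
  step 0: p0  (start)
  step 1: p1  (read 1: p0→p1)
  step 2: p0  (read 0: p1→p0)   ← first repeat (p0 seen earlier)
  step 3: p0  (read 0: p0→p0)
  step 4: p1  (read 1: p0→p1)
  step 5: p0  (read 0: p1→p0)
  step 6: p1  (read 1: p0→p1)

So i = 0, j = 2, giving x = w[0:0] = ε, y = w[0:2] = 10, z = w[2:6] = 0101.
Check: |xy| = 2 ≤ 3 and |y| = 2 ≥ 1. Reading y takes D from p0 back to p0, so every xyⁱz is accepted.

10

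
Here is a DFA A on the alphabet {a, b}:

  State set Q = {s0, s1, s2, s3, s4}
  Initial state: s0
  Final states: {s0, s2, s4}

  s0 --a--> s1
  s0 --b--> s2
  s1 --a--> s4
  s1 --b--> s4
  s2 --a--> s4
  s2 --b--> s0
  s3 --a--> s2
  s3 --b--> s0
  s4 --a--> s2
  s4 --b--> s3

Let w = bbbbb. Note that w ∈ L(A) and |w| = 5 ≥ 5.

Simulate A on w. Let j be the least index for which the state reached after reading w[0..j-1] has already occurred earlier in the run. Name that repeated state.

s0

Run of A on w = b b b b b:
  step 0: s0  (start)
  step 1: s2  (read b: s0→s2)
  step 2: s0  (read b: s2→s0)   ← first repeat (s0 seen earlier)
  step 3: s2  (read b: s0→s2)
  step 4: s0  (read b: s2→s0)
  step 5: s2  (read b: s0→s2)

The earliest repeat is at step j = 2: A is in s0, which it already visited at step i = 0.
Since A has 5 states, any run of length ≥ 5 visits 5+1 states, so by pigeonhole some state repeats within the first 5 steps — that repeat gives the pumpable loop.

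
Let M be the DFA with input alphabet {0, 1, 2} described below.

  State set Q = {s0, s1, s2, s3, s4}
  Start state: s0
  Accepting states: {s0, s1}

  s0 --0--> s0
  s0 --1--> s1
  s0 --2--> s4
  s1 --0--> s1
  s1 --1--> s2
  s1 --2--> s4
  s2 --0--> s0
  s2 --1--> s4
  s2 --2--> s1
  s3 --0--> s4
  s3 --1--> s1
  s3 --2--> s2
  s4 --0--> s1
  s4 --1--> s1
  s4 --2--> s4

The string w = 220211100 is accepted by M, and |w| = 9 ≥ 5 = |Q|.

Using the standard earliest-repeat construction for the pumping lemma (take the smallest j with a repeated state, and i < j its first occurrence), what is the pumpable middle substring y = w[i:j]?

State sequence: s0 -2-> s4 -2-> s4 -0-> s1 -2-> s4 -1-> s1 -1-> s2 -1-> s4 -0-> s1 -0-> s1
First repeat at step 2: s4 was already visited.

So i = 1, j = 2, giving x = w[0:1] = 2, y = w[1:2] = 2, z = w[2:9] = 0211100.
Check: |xy| = 2 ≤ 5 and |y| = 1 ≥ 1. Reading y takes M from s4 back to s4, so every xyⁱz is accepted.

2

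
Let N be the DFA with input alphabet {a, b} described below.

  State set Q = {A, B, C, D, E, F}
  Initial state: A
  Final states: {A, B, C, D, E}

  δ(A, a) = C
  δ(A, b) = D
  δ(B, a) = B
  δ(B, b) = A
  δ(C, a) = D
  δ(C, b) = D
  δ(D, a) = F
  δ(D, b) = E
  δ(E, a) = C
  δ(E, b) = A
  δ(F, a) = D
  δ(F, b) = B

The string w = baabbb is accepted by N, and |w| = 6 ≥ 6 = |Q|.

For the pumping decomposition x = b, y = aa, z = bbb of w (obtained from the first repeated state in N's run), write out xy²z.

baaaabbb

xy^2z = b·aa·aa·bbb = baaaabbb.
Reading y = aa takes N from D back to D, so after x·y·y the machine is still in D, and z then leads to the accepting state D. Hence baaaabbb ∈ L(N).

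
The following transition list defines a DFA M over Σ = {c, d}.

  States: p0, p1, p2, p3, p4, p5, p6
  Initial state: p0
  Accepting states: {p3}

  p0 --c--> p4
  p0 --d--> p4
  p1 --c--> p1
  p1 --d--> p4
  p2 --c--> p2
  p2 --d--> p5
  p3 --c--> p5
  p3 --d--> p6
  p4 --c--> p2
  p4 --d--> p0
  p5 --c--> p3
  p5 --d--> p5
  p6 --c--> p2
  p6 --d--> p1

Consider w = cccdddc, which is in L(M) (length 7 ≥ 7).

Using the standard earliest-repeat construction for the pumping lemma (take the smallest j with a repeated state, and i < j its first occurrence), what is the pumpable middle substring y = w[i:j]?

c

Run of M on w = c c c d d d c:
  step 0: p0  (start)
  step 1: p4  (read c: p0→p4)
  step 2: p2  (read c: p4→p2)
  step 3: p2  (read c: p2→p2)   ← first repeat (p2 seen earlier)
  step 4: p5  (read d: p2→p5)
  step 5: p5  (read d: p5→p5)
  step 6: p5  (read d: p5→p5)
  step 7: p3  (read c: p5→p3)

So i = 2, j = 3, giving x = w[0:2] = cc, y = w[2:3] = c, z = w[3:7] = dddc.
Check: |xy| = 3 ≤ 7 and |y| = 1 ≥ 1. Reading y takes M from p2 back to p2, so every xyⁱz is accepted.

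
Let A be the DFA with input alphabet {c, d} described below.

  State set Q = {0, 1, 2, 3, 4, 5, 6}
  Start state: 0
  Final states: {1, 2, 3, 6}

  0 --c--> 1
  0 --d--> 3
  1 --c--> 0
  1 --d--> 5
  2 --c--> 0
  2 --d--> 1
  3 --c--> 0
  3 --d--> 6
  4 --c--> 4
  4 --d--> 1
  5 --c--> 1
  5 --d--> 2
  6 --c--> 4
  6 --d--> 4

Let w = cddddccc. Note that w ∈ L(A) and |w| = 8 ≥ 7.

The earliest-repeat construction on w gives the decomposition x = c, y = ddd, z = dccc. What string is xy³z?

xy^3z = c·ddd·ddd·ddd·dccc = cddddddddddccc.
Reading y = ddd takes A from 1 back to 1, so after x·y·y·y the machine is still in 1, and z then leads to the accepting state 1. Hence cddddddddddccc ∈ L(A).

cddddddddddccc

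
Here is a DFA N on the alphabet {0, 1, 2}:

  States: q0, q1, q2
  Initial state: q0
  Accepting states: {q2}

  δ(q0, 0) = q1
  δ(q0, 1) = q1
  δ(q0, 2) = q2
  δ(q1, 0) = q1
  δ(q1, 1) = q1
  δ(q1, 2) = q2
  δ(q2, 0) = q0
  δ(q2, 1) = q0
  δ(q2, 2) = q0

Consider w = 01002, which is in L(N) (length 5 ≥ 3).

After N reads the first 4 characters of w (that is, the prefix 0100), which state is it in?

State sequence: q0 -0-> q1 -1-> q1 -0-> q1 -0-> q1

After reading 4 characters, N is in state q1.

q1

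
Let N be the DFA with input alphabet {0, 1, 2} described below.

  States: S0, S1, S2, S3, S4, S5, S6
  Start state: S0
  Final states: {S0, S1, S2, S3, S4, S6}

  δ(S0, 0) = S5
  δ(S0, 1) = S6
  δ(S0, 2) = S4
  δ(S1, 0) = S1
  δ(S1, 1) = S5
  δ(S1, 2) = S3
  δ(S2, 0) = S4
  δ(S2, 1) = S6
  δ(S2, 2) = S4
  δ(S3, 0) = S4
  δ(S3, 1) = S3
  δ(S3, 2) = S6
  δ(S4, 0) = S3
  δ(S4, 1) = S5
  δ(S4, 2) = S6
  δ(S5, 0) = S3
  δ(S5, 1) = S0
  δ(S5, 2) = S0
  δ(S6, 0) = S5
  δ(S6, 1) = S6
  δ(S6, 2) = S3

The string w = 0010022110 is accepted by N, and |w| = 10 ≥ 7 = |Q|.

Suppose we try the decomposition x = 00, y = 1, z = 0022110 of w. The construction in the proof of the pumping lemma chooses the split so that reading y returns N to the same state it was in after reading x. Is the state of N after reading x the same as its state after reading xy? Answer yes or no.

Run of N on the first 3 characters of w = 0 0 1:
  step 0: S0  (start)
  step 1: S5  (read 0: S0→S5)
  step 2: S3  (read 0: S5→S3)
  step 3: S3  (read 1: S3→S3)

After x (step 2): S3. After xy (step 3): S3.
They match, so y = 1 drives N around a cycle from S3 back to itself; pumping y any number of times keeps N in S3 before reading z, and xyⁱz ∈ L(N) for every i ≥ 0.

yes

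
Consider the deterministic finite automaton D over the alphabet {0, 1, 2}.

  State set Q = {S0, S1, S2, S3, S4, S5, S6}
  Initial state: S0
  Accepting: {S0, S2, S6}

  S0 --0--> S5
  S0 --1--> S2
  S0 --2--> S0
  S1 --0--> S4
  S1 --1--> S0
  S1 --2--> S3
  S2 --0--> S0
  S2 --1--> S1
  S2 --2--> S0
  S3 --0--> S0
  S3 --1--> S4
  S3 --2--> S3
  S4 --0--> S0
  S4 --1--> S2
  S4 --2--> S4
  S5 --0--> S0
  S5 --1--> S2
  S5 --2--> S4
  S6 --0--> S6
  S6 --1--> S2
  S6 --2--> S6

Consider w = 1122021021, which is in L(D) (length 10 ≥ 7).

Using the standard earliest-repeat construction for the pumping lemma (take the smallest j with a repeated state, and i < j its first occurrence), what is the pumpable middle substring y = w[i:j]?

2

Run of D on w = 1 1 2 2 0 2 1 0 2 1:
  step 0: S0  (start)
  step 1: S2  (read 1: S0→S2)
  step 2: S1  (read 1: S2→S1)
  step 3: S3  (read 2: S1→S3)
  step 4: S3  (read 2: S3→S3)   ← first repeat (S3 seen earlier)
  step 5: S0  (read 0: S3→S0)
  step 6: S0  (read 2: S0→S0)
  step 7: S2  (read 1: S0→S2)
  step 8: S0  (read 0: S2→S0)
  step 9: S0  (read 2: S0→S0)
  step 10: S2  (read 1: S0→S2)

So i = 3, j = 4, giving x = w[0:3] = 112, y = w[3:4] = 2, z = w[4:10] = 021021.
Check: |xy| = 4 ≤ 7 and |y| = 1 ≥ 1. Reading y takes D from S3 back to S3, so every xyⁱz is accepted.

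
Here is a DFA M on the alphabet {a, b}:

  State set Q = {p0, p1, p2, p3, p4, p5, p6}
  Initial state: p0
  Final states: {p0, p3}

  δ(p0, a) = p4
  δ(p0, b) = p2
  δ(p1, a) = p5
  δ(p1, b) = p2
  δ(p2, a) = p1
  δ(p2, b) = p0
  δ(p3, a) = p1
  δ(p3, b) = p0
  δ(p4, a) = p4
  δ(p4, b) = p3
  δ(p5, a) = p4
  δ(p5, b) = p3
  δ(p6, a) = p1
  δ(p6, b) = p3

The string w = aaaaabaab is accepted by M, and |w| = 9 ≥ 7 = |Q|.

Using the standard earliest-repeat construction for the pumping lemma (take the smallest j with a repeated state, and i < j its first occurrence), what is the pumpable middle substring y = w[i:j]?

a

State sequence: p0 -a-> p4 -a-> p4 -a-> p4 -a-> p4 -a-> p4 -b-> p3 -a-> p1 -a-> p5 -b-> p3
First repeat at step 2: p4 was already visited.

So i = 1, j = 2, giving x = w[0:1] = a, y = w[1:2] = a, z = w[2:9] = aaabaab.
Check: |xy| = 2 ≤ 7 and |y| = 1 ≥ 1. Reading y takes M from p4 back to p4, so every xyⁱz is accepted.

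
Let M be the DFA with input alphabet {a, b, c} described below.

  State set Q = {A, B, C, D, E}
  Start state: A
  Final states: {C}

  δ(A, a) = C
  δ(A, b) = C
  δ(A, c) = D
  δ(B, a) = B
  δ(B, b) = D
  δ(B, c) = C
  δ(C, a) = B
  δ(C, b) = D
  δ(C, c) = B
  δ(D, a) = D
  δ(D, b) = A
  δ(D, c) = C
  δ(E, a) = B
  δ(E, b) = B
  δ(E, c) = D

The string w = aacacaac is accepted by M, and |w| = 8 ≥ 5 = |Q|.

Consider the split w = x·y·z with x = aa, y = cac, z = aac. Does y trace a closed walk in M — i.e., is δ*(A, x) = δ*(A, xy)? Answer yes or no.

no

State sequence: A -a-> C -a-> B -c-> C -a-> B -c-> C

After x (step 2): B. After xy (step 5): C.
They differ (B ≠ C), so y is not a cycle from the state after x; this split is not the one the pumping-lemma construction produces, and pumping y need not keep the string in L(M).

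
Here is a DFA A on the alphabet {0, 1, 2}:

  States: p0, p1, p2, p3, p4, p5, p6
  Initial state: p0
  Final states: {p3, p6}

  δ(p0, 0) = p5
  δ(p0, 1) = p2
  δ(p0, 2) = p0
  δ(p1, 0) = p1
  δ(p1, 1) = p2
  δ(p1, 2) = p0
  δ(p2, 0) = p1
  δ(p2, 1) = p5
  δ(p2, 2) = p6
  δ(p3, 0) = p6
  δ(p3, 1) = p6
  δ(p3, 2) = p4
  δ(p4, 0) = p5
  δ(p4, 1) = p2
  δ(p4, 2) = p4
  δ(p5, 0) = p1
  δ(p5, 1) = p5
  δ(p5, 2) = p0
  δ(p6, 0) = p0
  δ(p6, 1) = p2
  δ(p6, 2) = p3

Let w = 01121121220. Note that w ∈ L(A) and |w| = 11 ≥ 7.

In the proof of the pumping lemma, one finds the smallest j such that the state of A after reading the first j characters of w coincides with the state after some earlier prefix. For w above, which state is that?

p5

Run of A on w = 0 1 1 2 1 1 2 1 2 2 0:
  step 0: p0  (start)
  step 1: p5  (read 0: p0→p5)
  step 2: p5  (read 1: p5→p5)   ← first repeat (p5 seen earlier)
  step 3: p5  (read 1: p5→p5)
  step 4: p0  (read 2: p5→p0)
  step 5: p2  (read 1: p0→p2)
  step 6: p5  (read 1: p2→p5)
  step 7: p0  (read 2: p5→p0)
  step 8: p2  (read 1: p0→p2)
  step 9: p6  (read 2: p2→p6)
  step 10: p3  (read 2: p6→p3)
  step 11: p6  (read 0: p3→p6)

The earliest repeat is at step j = 2: A is in p5, which it already visited at step i = 1.
Pumping length from the standard proof: p = 7 (the number of states). The repeated state found above gives |xy| = j ≤ 7 and |y| = j − i ≥ 1.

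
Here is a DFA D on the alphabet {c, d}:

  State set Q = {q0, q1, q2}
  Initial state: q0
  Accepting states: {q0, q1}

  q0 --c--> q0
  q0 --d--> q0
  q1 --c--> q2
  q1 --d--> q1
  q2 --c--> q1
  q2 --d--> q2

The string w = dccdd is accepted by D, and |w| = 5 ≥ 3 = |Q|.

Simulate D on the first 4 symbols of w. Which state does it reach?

q0

Run of D on the first 4 characters of w = d c c d:
  step 0: q0  (start)
  step 1: q0  (read d: q0→q0)
  step 2: q0  (read c: q0→q0)
  step 3: q0  (read c: q0→q0)
  step 4: q0  (read d: q0→q0)

After reading 4 characters, D is in state q0.
(This kind of state-tracing is the core of the pumping-lemma construction: with 3 states, pigeonhole forces a repeat within the first 3 steps.)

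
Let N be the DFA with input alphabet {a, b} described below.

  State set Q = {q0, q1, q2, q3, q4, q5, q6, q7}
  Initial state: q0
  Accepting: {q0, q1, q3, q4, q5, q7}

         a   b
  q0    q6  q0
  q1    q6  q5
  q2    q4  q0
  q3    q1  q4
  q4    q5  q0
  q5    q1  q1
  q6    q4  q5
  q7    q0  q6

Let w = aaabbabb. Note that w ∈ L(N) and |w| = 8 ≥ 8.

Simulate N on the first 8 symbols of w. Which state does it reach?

Run of N on the first 8 characters of w = a a a b b a b b:
  step 0: q0  (start)
  step 1: q6  (read a: q0→q6)
  step 2: q4  (read a: q6→q4)
  step 3: q5  (read a: q4→q5)
  step 4: q1  (read b: q5→q1)
  step 5: q5  (read b: q1→q5)
  step 6: q1  (read a: q5→q1)
  step 7: q5  (read b: q1→q5)
  step 8: q1  (read b: q5→q1)

After reading 8 characters, N is in state q1.

q1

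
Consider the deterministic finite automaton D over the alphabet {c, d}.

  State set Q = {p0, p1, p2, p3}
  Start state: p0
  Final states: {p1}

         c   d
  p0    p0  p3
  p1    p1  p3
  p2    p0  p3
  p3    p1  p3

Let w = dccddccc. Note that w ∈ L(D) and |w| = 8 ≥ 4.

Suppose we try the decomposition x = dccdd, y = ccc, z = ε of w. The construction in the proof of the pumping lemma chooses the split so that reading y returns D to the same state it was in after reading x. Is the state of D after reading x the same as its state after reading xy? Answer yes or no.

no

Run of D on the first 8 characters of w = d c c d d c c c:
  step 0: p0  (start)
  step 1: p3  (read d: p0→p3)
  step 2: p1  (read c: p3→p1)
  step 3: p1  (read c: p1→p1)
  step 4: p3  (read d: p1→p3)
  step 5: p3  (read d: p3→p3)
  step 6: p1  (read c: p3→p1)
  step 7: p1  (read c: p1→p1)
  step 8: p1  (read c: p1→p1)

After x (step 5): p3. After xy (step 8): p1.
They differ (p3 ≠ p1), so y is not a cycle from the state after x; this split is not the one the pumping-lemma construction produces, and pumping y need not keep the string in L(D).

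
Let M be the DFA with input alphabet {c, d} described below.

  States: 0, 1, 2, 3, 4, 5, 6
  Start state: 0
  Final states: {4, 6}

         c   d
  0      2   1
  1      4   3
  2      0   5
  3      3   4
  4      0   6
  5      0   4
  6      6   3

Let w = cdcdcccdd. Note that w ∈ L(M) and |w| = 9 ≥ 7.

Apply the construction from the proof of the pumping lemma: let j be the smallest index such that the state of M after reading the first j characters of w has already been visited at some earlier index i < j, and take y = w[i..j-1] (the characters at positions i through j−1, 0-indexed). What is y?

Run of M on w = c d c d c c c d d:
  step 0: 0  (start)
  step 1: 2  (read c: 0→2)
  step 2: 5  (read d: 2→5)
  step 3: 0  (read c: 5→0)   ← first repeat (0 seen earlier)
  step 4: 1  (read d: 0→1)
  step 5: 4  (read c: 1→4)
  step 6: 0  (read c: 4→0)
  step 7: 2  (read c: 0→2)
  step 8: 5  (read d: 2→5)
  step 9: 4  (read d: 5→4)

So i = 0, j = 3, giving x = w[0:0] = ε, y = w[0:3] = cdc, z = w[3:9] = dcccdd.
Check: |xy| = 3 ≤ 7 and |y| = 3 ≥ 1. Reading y takes M from 0 back to 0, so every xyⁱz is accepted.
Pumping length from the standard proof: p = 7 (the number of states). The repeated state found above gives |xy| = j ≤ 7 and |y| = j − i ≥ 1.

cdc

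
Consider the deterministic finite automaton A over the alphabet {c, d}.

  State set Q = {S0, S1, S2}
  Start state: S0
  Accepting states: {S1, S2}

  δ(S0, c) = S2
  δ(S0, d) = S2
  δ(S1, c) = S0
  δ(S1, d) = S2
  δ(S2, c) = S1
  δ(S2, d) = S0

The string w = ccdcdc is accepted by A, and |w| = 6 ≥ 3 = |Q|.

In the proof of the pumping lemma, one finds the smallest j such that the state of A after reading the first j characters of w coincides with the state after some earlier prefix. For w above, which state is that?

S2

Run of A on w = c c d c d c:
  step 0: S0  (start)
  step 1: S2  (read c: S0→S2)
  step 2: S1  (read c: S2→S1)
  step 3: S2  (read d: S1→S2)   ← first repeat (S2 seen earlier)
  step 4: S1  (read c: S2→S1)
  step 5: S2  (read d: S1→S2)
  step 6: S1  (read c: S2→S1)

The earliest repeat is at step j = 3: A is in S2, which it already visited at step i = 1.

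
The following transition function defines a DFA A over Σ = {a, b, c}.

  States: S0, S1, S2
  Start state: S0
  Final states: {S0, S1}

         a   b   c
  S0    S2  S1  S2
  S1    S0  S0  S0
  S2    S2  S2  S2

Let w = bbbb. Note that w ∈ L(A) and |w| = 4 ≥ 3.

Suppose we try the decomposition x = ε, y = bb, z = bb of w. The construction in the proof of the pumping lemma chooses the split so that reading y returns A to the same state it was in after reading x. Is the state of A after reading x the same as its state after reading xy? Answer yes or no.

State sequence: S0 -b-> S1 -b-> S0

After x (step 0): S0. After xy (step 2): S0.
They match, so y = bb drives A around a cycle from S0 back to itself; pumping y any number of times keeps A in S0 before reading z, and xyⁱz ∈ L(A) for every i ≥ 0.

yes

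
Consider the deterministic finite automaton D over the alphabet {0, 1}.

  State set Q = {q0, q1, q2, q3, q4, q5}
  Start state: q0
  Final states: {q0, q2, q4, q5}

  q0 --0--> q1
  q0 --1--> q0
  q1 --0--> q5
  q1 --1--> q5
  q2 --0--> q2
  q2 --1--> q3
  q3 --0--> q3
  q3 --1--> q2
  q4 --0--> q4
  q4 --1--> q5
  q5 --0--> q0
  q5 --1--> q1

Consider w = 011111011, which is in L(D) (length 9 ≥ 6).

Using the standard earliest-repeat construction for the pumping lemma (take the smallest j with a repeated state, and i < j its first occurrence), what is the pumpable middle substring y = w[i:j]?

Run of D on w = 0 1 1 1 1 1 0 1 1:
  step 0: q0  (start)
  step 1: q1  (read 0: q0→q1)
  step 2: q5  (read 1: q1→q5)
  step 3: q1  (read 1: q5→q1)   ← first repeat (q1 seen earlier)
  step 4: q5  (read 1: q1→q5)
  step 5: q1  (read 1: q5→q1)
  step 6: q5  (read 1: q1→q5)
  step 7: q0  (read 0: q5→q0)
  step 8: q0  (read 1: q0→q0)
  step 9: q0  (read 1: q0→q0)

So i = 1, j = 3, giving x = w[0:1] = 0, y = w[1:3] = 11, z = w[3:9] = 111011.
Check: |xy| = 3 ≤ 6 and |y| = 2 ≥ 1. Reading y takes D from q1 back to q1, so every xyⁱz is accepted.

11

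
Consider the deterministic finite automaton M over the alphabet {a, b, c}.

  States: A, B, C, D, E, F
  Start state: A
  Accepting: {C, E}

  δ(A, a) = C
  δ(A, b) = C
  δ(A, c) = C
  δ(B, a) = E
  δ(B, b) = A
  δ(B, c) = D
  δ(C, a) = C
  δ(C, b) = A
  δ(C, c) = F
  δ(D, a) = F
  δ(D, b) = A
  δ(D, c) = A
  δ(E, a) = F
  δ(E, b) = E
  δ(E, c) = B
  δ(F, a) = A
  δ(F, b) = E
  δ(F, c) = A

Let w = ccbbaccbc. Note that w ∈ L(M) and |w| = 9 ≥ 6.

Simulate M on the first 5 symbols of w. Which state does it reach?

F

Run of M on the first 5 characters of w = c c b b a:
  step 0: A  (start)
  step 1: C  (read c: A→C)
  step 2: F  (read c: C→F)
  step 3: E  (read b: F→E)
  step 4: E  (read b: E→E)
  step 5: F  (read a: E→F)

After reading 5 characters, M is in state F.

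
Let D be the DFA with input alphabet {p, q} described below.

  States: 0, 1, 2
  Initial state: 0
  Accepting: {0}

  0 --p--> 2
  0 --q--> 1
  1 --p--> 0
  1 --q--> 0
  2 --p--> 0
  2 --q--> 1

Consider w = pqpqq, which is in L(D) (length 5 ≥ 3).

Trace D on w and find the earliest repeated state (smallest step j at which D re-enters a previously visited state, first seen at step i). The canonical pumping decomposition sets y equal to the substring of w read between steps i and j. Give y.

pqp

State sequence: 0 -p-> 2 -q-> 1 -p-> 0 -q-> 1 -q-> 0
First repeat at step 3: 0 was already visited.

So i = 0, j = 3, giving x = w[0:0] = ε, y = w[0:3] = pqp, z = w[3:5] = qq.
Check: |xy| = 3 ≤ 3 and |y| = 3 ≥ 1. Reading y takes D from 0 back to 0, so every xyⁱz is accepted.
Pumping length from the standard proof: p = 3 (the number of states). The repeated state found above gives |xy| = j ≤ 3 and |y| = j − i ≥ 1.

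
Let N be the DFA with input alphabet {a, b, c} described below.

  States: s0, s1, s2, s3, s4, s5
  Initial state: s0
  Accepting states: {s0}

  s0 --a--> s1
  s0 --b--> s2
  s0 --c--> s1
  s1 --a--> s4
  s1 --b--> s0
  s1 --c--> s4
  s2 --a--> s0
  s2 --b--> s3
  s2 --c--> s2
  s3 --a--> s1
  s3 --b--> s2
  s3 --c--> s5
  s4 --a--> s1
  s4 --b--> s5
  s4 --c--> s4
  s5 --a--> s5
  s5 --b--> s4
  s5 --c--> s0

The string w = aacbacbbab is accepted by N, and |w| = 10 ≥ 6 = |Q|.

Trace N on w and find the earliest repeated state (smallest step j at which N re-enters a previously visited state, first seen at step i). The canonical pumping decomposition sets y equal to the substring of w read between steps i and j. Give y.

c

State sequence: s0 -a-> s1 -a-> s4 -c-> s4 -b-> s5 -a-> s5 -c-> s0 -b-> s2 -b-> s3 -a-> s1 -b-> s0
First repeat at step 3: s4 was already visited.

So i = 2, j = 3, giving x = w[0:2] = aa, y = w[2:3] = c, z = w[3:10] = bacbbab.
Check: |xy| = 3 ≤ 6 and |y| = 1 ≥ 1. Reading y takes N from s4 back to s4, so every xyⁱz is accepted.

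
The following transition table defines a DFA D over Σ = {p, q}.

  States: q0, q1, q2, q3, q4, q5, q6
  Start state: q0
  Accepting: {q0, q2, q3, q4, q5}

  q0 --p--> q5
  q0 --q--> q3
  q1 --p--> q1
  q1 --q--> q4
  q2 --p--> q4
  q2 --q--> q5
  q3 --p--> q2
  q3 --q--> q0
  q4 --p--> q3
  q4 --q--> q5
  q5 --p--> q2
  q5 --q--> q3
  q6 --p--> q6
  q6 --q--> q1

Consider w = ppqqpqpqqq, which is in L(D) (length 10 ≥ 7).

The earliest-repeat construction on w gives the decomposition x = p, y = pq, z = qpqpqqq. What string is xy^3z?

xy^3z = p·pq·pq·pq·qpqpqqq = ppqpqpqqpqpqqq.
Reading y = pq takes D from q5 back to q5, so after x·y·y·y the machine is still in q5, and z then leads to the accepting state q0. Hence ppqpqpqqpqpqqq ∈ L(D).

ppqpqpqqpqpqqq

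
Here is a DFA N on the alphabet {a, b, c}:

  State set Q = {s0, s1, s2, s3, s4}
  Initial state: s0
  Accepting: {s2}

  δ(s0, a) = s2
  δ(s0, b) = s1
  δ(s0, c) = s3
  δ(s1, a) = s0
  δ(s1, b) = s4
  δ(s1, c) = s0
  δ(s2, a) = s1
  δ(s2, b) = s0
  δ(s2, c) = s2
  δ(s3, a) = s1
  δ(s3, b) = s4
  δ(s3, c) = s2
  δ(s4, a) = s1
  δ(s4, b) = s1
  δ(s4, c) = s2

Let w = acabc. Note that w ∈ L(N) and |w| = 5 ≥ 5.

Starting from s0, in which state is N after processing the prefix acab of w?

Run of N on the first 4 characters of w = a c a b:
  step 0: s0  (start)
  step 1: s2  (read a: s0→s2)
  step 2: s2  (read c: s2→s2)
  step 3: s1  (read a: s2→s1)
  step 4: s4  (read b: s1→s4)

After reading 4 characters, N is in state s4.

s4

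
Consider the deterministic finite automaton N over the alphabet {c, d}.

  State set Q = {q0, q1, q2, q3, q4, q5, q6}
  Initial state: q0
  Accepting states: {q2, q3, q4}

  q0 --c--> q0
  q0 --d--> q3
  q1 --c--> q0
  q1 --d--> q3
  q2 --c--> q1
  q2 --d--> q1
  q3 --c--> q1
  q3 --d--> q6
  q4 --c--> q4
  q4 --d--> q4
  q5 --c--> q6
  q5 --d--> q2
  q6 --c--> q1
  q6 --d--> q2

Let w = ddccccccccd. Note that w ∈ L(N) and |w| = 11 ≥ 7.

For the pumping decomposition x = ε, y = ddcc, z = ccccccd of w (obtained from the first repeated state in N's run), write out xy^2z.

ddccddccccccccd

xy^2z = ε·ddcc·ddcc·ccccccd = ddccddccccccccd.
Reading y = ddcc takes N from q0 back to q0, so after x·y·y the machine is still in q0, and z then leads to the accepting state q3. Hence ddccddccccccccd ∈ L(N).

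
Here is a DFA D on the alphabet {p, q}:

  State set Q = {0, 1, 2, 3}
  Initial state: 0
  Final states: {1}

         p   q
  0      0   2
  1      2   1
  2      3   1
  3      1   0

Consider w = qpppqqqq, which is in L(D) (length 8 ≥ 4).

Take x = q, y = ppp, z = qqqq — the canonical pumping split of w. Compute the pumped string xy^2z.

qppppppqqqq

xy^2z = q·ppp·ppp·qqqq = qppppppqqqq.
Reading y = ppp takes D from 2 back to 2, so after x·y·y the machine is still in 2, and z then leads to the accepting state 1. Hence qppppppqqqq ∈ L(D).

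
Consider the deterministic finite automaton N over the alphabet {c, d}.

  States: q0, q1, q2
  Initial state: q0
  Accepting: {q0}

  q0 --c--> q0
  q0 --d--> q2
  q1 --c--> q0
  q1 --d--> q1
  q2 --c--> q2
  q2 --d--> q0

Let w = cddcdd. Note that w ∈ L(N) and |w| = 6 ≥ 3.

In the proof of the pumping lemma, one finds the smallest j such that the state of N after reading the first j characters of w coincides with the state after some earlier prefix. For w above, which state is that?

Run of N on w = c d d c d d:
  step 0: q0  (start)
  step 1: q0  (read c: q0→q0)   ← first repeat (q0 seen earlier)
  step 2: q2  (read d: q0→q2)
  step 3: q0  (read d: q2→q0)
  step 4: q0  (read c: q0→q0)
  step 5: q2  (read d: q0→q2)
  step 6: q0  (read d: q2→q0)

The earliest repeat is at step j = 1: N is in q0, which it already visited at step i = 0.

q0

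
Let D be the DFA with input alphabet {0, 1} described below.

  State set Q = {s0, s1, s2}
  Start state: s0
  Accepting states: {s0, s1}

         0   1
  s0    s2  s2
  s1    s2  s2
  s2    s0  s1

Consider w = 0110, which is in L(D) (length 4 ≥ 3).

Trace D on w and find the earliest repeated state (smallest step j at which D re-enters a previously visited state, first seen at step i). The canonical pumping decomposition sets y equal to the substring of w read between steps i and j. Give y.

State sequence: s0 -0-> s2 -1-> s1 -1-> s2 -0-> s0
First repeat at step 3: s2 was already visited.

So i = 1, j = 3, giving x = w[0:1] = 0, y = w[1:3] = 11, z = w[3:4] = 0.
Check: |xy| = 3 ≤ 3 and |y| = 2 ≥ 1. Reading y takes D from s2 back to s2, so every xyⁱz is accepted.
The DFA has 3 states, so the proof of the pumping lemma guarantees a repeated state among the first 3+1 visited; the segment between the two visits is the pumpable y.

11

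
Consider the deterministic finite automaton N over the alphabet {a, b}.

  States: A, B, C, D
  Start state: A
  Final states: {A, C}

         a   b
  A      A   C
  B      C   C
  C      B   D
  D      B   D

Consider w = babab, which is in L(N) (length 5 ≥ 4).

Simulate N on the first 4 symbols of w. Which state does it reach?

Run of N on the first 4 characters of w = b a b a:
  step 0: A  (start)
  step 1: C  (read b: A→C)
  step 2: B  (read a: C→B)
  step 3: C  (read b: B→C)
  step 4: B  (read a: C→B)

After reading 4 characters, N is in state B.

B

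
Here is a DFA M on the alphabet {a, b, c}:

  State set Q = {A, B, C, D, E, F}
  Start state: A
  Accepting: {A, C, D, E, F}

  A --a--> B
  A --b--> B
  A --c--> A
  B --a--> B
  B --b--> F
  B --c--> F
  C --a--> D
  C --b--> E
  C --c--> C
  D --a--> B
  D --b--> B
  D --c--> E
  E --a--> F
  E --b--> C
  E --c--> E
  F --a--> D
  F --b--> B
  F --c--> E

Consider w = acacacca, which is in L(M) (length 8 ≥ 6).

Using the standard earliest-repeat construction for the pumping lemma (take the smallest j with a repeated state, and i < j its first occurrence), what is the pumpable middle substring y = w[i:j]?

Run of M on w = a c a c a c c a:
  step 0: A  (start)
  step 1: B  (read a: A→B)
  step 2: F  (read c: B→F)
  step 3: D  (read a: F→D)
  step 4: E  (read c: D→E)
  step 5: F  (read a: E→F)   ← first repeat (F seen earlier)
  step 6: E  (read c: F→E)
  step 7: E  (read c: E→E)
  step 8: F  (read a: E→F)

So i = 2, j = 5, giving x = w[0:2] = ac, y = w[2:5] = aca, z = w[5:8] = cca.
Check: |xy| = 5 ≤ 6 and |y| = 3 ≥ 1. Reading y takes M from F back to F, so every xyⁱz is accepted.

aca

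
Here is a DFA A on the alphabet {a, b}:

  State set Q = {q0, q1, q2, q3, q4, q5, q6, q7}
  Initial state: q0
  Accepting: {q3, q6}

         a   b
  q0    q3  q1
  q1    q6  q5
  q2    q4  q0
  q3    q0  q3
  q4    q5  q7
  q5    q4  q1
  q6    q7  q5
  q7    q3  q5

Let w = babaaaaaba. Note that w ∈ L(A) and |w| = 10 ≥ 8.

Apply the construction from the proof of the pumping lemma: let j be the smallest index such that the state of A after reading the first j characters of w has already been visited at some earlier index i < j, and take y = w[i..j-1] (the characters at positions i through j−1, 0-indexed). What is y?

aa

Run of A on w = b a b a a a a a b a:
  step 0: q0  (start)
  step 1: q1  (read b: q0→q1)
  step 2: q6  (read a: q1→q6)
  step 3: q5  (read b: q6→q5)
  step 4: q4  (read a: q5→q4)
  step 5: q5  (read a: q4→q5)   ← first repeat (q5 seen earlier)
  step 6: q4  (read a: q5→q4)
  step 7: q5  (read a: q4→q5)
  step 8: q4  (read a: q5→q4)
  step 9: q7  (read b: q4→q7)
  step 10: q3  (read a: q7→q3)

So i = 3, j = 5, giving x = w[0:3] = bab, y = w[3:5] = aa, z = w[5:10] = aaaba.
Check: |xy| = 5 ≤ 8 and |y| = 2 ≥ 1. Reading y takes A from q5 back to q5, so every xyⁱz is accepted.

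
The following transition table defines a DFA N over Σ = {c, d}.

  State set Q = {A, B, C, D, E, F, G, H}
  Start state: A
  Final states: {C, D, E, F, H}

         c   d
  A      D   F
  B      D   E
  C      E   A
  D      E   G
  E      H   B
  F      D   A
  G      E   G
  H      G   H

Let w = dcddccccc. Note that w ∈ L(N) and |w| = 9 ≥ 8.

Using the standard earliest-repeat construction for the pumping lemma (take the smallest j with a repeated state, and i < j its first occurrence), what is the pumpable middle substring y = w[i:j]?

d

State sequence: A -d-> F -c-> D -d-> G -d-> G -c-> E -c-> H -c-> G -c-> E -c-> H
First repeat at step 4: G was already visited.

So i = 3, j = 4, giving x = w[0:3] = dcd, y = w[3:4] = d, z = w[4:9] = ccccc.
Check: |xy| = 4 ≤ 8 and |y| = 1 ≥ 1. Reading y takes N from G back to G, so every xyⁱz is accepted.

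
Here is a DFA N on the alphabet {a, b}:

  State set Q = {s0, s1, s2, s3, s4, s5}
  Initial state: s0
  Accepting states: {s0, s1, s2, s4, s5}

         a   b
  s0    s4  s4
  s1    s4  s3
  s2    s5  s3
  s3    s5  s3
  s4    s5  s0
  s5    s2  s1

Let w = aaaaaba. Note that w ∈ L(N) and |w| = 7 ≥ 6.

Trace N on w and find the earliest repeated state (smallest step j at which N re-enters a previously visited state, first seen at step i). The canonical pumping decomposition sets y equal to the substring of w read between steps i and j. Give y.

aa

State sequence: s0 -a-> s4 -a-> s5 -a-> s2 -a-> s5 -a-> s2 -b-> s3 -a-> s5
First repeat at step 4: s5 was already visited.

So i = 2, j = 4, giving x = w[0:2] = aa, y = w[2:4] = aa, z = w[4:7] = aba.
Check: |xy| = 4 ≤ 6 and |y| = 2 ≥ 1. Reading y takes N from s5 back to s5, so every xyⁱz is accepted.
Pumping length from the standard proof: p = 6 (the number of states). The repeated state found above gives |xy| = j ≤ 6 and |y| = j − i ≥ 1.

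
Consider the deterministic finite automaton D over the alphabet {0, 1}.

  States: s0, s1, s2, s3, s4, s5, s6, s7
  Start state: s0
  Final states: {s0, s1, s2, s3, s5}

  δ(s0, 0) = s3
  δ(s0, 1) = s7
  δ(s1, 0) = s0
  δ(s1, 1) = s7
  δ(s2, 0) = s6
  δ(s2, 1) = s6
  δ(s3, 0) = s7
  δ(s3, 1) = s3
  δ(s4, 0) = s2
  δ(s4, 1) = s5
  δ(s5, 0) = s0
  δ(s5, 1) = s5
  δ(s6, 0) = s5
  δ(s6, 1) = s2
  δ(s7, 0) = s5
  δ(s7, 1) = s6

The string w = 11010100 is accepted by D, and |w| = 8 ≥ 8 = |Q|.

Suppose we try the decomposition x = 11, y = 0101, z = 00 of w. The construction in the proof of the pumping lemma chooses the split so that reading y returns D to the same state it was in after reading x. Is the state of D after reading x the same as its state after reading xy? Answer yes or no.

State sequence: s0 -1-> s7 -1-> s6 -0-> s5 -1-> s5 -0-> s0 -1-> s7

After x (step 2): s6. After xy (step 6): s7.
They differ (s6 ≠ s7), so y is not a cycle from the state after x; this split is not the one the pumping-lemma construction produces, and pumping y need not keep the string in L(D).

no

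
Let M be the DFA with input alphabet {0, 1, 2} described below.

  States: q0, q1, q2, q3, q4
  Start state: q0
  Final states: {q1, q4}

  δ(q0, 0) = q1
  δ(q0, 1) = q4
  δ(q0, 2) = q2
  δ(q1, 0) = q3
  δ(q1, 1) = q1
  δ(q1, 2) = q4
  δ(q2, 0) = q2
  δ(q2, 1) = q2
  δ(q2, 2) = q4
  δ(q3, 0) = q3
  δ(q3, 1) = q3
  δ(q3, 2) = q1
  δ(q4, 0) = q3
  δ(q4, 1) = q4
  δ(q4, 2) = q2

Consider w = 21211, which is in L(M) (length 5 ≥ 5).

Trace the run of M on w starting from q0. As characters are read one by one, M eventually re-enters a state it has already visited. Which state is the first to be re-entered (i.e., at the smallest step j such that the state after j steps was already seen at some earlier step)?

q2

Run of M on w = 2 1 2 1 1:
  step 0: q0  (start)
  step 1: q2  (read 2: q0→q2)
  step 2: q2  (read 1: q2→q2)   ← first repeat (q2 seen earlier)
  step 3: q4  (read 2: q2→q4)
  step 4: q4  (read 1: q4→q4)
  step 5: q4  (read 1: q4→q4)

The earliest repeat is at step j = 2: M is in q2, which it already visited at step i = 1.
The DFA has 5 states, so the proof of the pumping lemma guarantees a repeated state among the first 5+1 visited; the segment between the two visits is the pumpable y.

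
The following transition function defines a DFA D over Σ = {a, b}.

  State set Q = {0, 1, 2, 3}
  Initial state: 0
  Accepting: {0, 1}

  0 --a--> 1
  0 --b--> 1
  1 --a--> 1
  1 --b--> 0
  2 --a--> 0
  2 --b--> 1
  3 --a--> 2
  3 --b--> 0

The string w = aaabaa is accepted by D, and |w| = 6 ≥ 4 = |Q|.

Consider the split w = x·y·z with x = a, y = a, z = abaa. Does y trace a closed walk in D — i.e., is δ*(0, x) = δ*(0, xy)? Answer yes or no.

State sequence: 0 -a-> 1 -a-> 1

After x (step 1): 1. After xy (step 2): 1.
They match, so y = a drives D around a cycle from 1 back to itself; pumping y any number of times keeps D in 1 before reading z, and xyⁱz ∈ L(D) for every i ≥ 0.

yes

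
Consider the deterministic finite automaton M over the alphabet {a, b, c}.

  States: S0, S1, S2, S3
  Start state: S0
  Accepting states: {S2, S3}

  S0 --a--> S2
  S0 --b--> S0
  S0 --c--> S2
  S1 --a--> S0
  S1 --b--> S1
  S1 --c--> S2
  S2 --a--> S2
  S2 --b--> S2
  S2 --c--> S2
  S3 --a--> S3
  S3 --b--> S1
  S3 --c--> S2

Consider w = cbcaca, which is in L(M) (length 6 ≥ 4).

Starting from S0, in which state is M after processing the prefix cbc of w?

State sequence: S0 -c-> S2 -b-> S2 -c-> S2

After reading 3 characters, M is in state S2.
(This kind of state-tracing is the core of the pumping-lemma construction: with 4 states, pigeonhole forces a repeat within the first 4 steps.)

S2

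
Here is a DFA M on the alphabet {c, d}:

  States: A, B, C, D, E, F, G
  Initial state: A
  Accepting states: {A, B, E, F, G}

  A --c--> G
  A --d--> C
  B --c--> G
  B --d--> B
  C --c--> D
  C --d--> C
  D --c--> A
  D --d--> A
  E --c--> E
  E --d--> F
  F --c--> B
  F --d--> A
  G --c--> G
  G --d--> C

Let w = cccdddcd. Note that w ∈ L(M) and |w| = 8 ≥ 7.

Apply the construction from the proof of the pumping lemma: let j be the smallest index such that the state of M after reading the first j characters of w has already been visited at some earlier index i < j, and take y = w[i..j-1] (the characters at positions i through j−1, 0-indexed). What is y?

c

State sequence: A -c-> G -c-> G -c-> G -d-> C -d-> C -d-> C -c-> D -d-> A
First repeat at step 2: G was already visited.

So i = 1, j = 2, giving x = w[0:1] = c, y = w[1:2] = c, z = w[2:8] = cdddcd.
Check: |xy| = 2 ≤ 7 and |y| = 1 ≥ 1. Reading y takes M from G back to G, so every xyⁱz is accepted.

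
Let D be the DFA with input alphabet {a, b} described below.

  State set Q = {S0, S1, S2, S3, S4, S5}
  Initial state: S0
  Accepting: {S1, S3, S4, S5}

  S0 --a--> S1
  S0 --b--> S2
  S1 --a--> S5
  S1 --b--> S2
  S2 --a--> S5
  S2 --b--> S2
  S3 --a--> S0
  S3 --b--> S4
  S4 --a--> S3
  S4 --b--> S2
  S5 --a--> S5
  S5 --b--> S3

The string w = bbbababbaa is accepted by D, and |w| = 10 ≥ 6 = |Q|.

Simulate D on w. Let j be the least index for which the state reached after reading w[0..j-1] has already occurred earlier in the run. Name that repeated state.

Run of D on w = b b b a b a b b a a:
  step 0: S0  (start)
  step 1: S2  (read b: S0→S2)
  step 2: S2  (read b: S2→S2)   ← first repeat (S2 seen earlier)
  step 3: S2  (read b: S2→S2)
  step 4: S5  (read a: S2→S5)
  step 5: S3  (read b: S5→S3)
  step 6: S0  (read a: S3→S0)
  step 7: S2  (read b: S0→S2)
  step 8: S2  (read b: S2→S2)
  step 9: S5  (read a: S2→S5)
  step 10: S5  (read a: S5→S5)

The earliest repeat is at step j = 2: D is in S2, which it already visited at step i = 1.
Pumping length from the standard proof: p = 6 (the number of states). The repeated state found above gives |xy| = j ≤ 6 and |y| = j − i ≥ 1.

S2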